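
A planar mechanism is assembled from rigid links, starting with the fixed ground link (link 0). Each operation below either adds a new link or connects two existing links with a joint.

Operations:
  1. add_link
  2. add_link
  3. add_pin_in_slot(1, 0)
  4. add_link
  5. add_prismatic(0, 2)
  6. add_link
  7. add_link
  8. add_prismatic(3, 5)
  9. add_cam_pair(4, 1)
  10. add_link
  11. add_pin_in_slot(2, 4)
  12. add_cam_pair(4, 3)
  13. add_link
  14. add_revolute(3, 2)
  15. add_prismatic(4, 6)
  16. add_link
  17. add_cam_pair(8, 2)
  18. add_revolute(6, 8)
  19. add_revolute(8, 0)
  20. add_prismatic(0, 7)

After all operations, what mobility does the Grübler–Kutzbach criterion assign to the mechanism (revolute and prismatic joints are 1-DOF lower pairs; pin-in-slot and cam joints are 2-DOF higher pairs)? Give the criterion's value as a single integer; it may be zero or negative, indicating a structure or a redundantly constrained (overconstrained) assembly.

M = 5

ground; <1,0,0>
#1 <2,0,0>
#2 <3,0,0>
PS:1↔0 J2 <3,0,1>
#3 <4,0,1>
P:0↔2 J1 <4,1,1>
#4 <5,1,1>
#5 <6,1,1>
P:3↔5 J1 <6,2,1>
C:4↔1 J2 <6,2,2>
#6 <7,2,2>
PS:2↔4 J2 <7,2,3>
C:4↔3 J2 <7,2,4>
#7 <8,2,4>
R:3↔2 J1 <8,3,4>
P:4↔6 J1 <8,4,4>
#8 <9,4,4>
C:8↔2 J2 <9,4,5>
R:6↔8 J1 <9,5,5>
R:8↔0 J1 <9,6,5>
P:0↔7 J1 <9,7,5>
3×8 − 2×7 − 1×5 = 5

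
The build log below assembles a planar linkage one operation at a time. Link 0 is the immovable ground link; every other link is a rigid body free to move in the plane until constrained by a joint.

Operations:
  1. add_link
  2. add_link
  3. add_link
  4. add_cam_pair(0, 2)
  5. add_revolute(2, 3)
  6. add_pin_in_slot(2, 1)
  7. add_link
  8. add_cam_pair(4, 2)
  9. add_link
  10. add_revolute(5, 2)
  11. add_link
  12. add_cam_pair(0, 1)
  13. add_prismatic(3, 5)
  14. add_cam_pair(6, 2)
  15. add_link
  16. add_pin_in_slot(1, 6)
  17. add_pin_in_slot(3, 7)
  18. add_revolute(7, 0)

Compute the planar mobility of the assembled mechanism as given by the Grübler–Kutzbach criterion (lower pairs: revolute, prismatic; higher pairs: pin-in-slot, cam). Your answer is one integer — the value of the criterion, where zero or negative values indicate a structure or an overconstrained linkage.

M = 6

ground; <1,0,0>
#1 <2,0,0>
#2 <3,0,0>
#3 <4,0,0>
C:0↔2 J2 <4,0,1>
R:2↔3 J1 <4,1,1>
PS:2↔1 J2 <4,1,2>
#4 <5,1,2>
C:4↔2 J2 <5,1,3>
#5 <6,1,3>
R:5↔2 J1 <6,2,3>
#6 <7,2,3>
C:0↔1 J2 <7,2,4>
P:3↔5 J1 <7,3,4>
C:6↔2 J2 <7,3,5>
#7 <8,3,5>
PS:1↔6 J2 <8,3,6>
PS:3↔7 J2 <8,3,7>
R:7↔0 J1 <8,4,7>
3×7 − 2×4 − 1×7 = 6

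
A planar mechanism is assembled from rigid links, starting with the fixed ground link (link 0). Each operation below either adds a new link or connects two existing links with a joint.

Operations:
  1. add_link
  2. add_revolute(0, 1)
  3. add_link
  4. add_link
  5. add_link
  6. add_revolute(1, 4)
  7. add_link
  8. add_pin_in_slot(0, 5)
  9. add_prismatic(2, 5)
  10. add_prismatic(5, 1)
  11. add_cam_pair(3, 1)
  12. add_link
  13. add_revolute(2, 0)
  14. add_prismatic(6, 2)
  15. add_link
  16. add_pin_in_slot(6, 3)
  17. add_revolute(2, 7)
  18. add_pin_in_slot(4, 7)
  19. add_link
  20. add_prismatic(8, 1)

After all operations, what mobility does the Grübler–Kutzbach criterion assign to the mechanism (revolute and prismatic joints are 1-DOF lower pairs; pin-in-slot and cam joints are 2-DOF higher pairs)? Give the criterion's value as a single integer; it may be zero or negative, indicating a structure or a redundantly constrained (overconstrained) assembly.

(L,J1,J2)=(1,0,0); link0 fixed
link1: (2,0,0)
R 0-1 [J1]: (2,1,0)
link2: (3,1,0)
link3: (4,1,0)
link4: (5,1,0)
R 1-4 [J1]: (5,2,0)
link5: (6,2,0)
PS 0-5 [J2]: (6,2,1)
P 2-5 [J1]: (6,3,1)
P 5-1 [J1]: (6,4,1)
C 3-1 [J2]: (6,4,2)
link6: (7,4,2)
R 2-0 [J1]: (7,5,2)
P 6-2 [J1]: (7,6,2)
link7: (8,6,2)
PS 6-3 [J2]: (8,6,3)
R 2-7 [J1]: (8,7,3)
PS 4-7 [J2]: (8,7,4)
link8: (9,7,4)
P 8-1 [J1]: (9,8,4)
Grübler: 3·8 − 2·8 − 4 = 4

M = 4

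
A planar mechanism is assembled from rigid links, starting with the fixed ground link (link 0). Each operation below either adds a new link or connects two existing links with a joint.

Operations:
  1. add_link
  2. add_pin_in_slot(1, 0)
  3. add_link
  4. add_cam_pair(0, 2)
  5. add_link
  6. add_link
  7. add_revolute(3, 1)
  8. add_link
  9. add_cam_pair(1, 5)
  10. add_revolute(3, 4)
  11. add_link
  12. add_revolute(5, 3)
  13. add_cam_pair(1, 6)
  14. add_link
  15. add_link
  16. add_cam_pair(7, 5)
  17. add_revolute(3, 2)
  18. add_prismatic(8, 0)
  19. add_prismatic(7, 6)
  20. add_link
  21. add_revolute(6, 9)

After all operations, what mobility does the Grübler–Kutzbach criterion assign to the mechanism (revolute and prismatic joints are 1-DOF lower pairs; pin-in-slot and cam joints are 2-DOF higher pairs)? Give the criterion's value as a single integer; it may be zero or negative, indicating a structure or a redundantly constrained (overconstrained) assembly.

(L,J1,J2)=(1,0,0); link0 fixed
link1: (2,0,0)
PS 1-0 [J2]: (2,0,1)
link2: (3,0,1)
C 0-2 [J2]: (3,0,2)
link3: (4,0,2)
link4: (5,0,2)
R 3-1 [J1]: (5,1,2)
link5: (6,1,2)
C 1-5 [J2]: (6,1,3)
R 3-4 [J1]: (6,2,3)
link6: (7,2,3)
R 5-3 [J1]: (7,3,3)
C 1-6 [J2]: (7,3,4)
link7: (8,3,4)
link8: (9,3,4)
C 7-5 [J2]: (9,3,5)
R 3-2 [J1]: (9,4,5)
P 8-0 [J1]: (9,5,5)
P 7-6 [J1]: (9,6,5)
link9: (10,6,5)
R 6-9 [J1]: (10,7,5)
Grübler: 3·9 − 2·7 − 5 = 8

M = 8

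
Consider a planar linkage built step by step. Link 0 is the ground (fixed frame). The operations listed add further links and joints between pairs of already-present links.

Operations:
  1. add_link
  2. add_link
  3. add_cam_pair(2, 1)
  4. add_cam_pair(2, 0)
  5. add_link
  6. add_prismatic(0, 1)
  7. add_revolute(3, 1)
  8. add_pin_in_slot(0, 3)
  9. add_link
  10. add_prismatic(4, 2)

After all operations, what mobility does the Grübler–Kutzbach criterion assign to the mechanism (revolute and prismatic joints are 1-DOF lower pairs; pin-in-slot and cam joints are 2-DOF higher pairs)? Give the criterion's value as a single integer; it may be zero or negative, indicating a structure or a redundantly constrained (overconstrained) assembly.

M = 3

L=1 J1=0 J2=0
add link → L=2 J1=0 J2=0
add link → L=3 J1=0 J2=0
C@2,1 dof=2 J2 → L=3 J1=0 J2=1
C@2,0 dof=2 J2 → L=3 J1=0 J2=2
add link → L=4 J1=0 J2=2
P@0,1 dof=1 J1 → L=4 J1=1 J2=2
R@3,1 dof=1 J1 → L=4 J1=2 J2=2
PS@0,3 dof=2 J2 → L=4 J1=2 J2=3
add link → L=5 J1=2 J2=3
P@4,2 dof=1 J1 → L=5 J1=3 J2=3
M=3(L−1)−2J1−J2=3·4−2·3−3=3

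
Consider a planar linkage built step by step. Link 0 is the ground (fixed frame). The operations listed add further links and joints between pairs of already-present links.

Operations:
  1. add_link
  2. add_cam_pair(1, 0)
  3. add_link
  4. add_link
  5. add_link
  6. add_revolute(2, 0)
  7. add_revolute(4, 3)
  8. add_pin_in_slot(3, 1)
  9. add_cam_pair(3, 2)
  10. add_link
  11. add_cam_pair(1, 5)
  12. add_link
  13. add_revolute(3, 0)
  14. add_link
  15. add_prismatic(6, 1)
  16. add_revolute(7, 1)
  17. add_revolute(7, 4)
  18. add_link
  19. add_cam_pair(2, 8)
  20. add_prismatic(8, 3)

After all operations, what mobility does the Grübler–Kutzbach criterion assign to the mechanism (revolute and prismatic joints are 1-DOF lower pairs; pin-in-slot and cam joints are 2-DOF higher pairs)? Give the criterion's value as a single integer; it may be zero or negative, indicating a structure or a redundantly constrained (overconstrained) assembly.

M = 5

link 0 = ground. State L|J1|J2 = 1|0|0
+link1  2|0|0
C(1,0) f=2→J2  2|0|1
+link2  3|0|1
+link3  4|0|1
+link4  5|0|1
R(2,0) f=1→J1  5|1|1
R(4,3) f=1→J1  5|2|1
PS(3,1) f=2→J2  5|2|2
C(3,2) f=2→J2  5|2|3
+link5  6|2|3
C(1,5) f=2→J2  6|2|4
+link6  7|2|4
R(3,0) f=1→J1  7|3|4
+link7  8|3|4
P(6,1) f=1→J1  8|4|4
R(7,1) f=1→J1  8|5|4
R(7,4) f=1→J1  8|6|4
+link8  9|6|4
C(2,8) f=2→J2  9|6|5
P(8,3) f=1→J1  9|7|5
M = 3(9−1)−2·7−5 = 24−14−5 = 5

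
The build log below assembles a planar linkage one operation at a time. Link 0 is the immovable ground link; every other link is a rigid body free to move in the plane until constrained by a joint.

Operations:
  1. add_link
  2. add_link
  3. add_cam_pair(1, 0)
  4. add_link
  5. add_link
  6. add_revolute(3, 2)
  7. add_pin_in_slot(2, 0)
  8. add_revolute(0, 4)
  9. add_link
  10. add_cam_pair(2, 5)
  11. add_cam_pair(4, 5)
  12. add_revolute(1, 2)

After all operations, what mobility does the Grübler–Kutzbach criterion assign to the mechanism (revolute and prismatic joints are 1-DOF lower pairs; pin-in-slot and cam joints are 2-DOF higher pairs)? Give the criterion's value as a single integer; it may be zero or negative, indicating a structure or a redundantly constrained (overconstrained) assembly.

M = 5

(L,J1,J2)=(1,0,0); link0 fixed
link1: (2,0,0)
link2: (3,0,0)
C 1-0 [J2]: (3,0,1)
link3: (4,0,1)
link4: (5,0,1)
R 3-2 [J1]: (5,1,1)
PS 2-0 [J2]: (5,1,2)
R 0-4 [J1]: (5,2,2)
link5: (6,2,2)
C 2-5 [J2]: (6,2,3)
C 4-5 [J2]: (6,2,4)
R 1-2 [J1]: (6,3,4)
Grübler: 3·5 − 2·3 − 4 = 5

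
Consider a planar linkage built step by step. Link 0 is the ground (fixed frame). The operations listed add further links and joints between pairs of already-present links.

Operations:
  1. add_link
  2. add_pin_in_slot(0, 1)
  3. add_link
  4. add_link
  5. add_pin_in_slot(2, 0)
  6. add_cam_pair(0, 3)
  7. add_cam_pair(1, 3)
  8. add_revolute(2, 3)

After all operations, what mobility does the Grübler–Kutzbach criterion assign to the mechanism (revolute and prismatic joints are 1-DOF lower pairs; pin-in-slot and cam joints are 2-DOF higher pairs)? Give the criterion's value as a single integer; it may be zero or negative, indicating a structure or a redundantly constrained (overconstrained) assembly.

link 0 = ground. State L|J1|J2 = 1|0|0
+link1  2|0|0
PS(0,1) f=2→J2  2|0|1
+link2  3|0|1
+link3  4|0|1
PS(2,0) f=2→J2  4|0|2
C(0,3) f=2→J2  4|0|3
C(1,3) f=2→J2  4|0|4
R(2,3) f=1→J1  4|1|4
M = 3(4−1)−2·1−4 = 9−2−4 = 3

M = 3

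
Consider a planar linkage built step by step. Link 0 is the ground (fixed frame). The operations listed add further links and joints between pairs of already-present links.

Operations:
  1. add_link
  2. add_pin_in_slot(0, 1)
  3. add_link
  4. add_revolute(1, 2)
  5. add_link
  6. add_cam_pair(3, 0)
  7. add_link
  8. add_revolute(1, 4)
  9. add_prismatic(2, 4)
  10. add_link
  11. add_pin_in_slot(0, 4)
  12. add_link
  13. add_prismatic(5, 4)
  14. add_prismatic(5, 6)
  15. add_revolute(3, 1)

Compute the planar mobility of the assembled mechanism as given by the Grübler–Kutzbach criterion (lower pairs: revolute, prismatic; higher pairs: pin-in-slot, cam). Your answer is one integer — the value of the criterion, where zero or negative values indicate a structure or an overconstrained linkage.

ground; <1,0,0>
#1 <2,0,0>
PS:0↔1 J2 <2,0,1>
#2 <3,0,1>
R:1↔2 J1 <3,1,1>
#3 <4,1,1>
C:3↔0 J2 <4,1,2>
#4 <5,1,2>
R:1↔4 J1 <5,2,2>
P:2↔4 J1 <5,3,2>
#5 <6,3,2>
PS:0↔4 J2 <6,3,3>
#6 <7,3,3>
P:5↔4 J1 <7,4,3>
P:5↔6 J1 <7,5,3>
R:3↔1 J1 <7,6,3>
3×6 − 2×6 − 1×3 = 3

M = 3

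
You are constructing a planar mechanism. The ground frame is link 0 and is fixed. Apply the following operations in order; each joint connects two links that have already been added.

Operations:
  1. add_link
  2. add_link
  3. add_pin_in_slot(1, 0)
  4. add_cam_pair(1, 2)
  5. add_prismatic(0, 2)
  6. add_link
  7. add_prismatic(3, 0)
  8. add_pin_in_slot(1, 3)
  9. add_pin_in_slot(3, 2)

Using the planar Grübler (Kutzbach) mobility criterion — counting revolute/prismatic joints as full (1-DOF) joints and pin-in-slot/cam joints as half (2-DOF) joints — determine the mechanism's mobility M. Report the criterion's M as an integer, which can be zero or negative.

M = 1

link 0 = ground. State L|J1|J2 = 1|0|0
+link1  2|0|0
+link2  3|0|0
PS(1,0) f=2→J2  3|0|1
C(1,2) f=2→J2  3|0|2
P(0,2) f=1→J1  3|1|2
+link3  4|1|2
P(3,0) f=1→J1  4|2|2
PS(1,3) f=2→J2  4|2|3
PS(3,2) f=2→J2  4|2|4
M = 3(4−1)−2·2−4 = 9−4−4 = 1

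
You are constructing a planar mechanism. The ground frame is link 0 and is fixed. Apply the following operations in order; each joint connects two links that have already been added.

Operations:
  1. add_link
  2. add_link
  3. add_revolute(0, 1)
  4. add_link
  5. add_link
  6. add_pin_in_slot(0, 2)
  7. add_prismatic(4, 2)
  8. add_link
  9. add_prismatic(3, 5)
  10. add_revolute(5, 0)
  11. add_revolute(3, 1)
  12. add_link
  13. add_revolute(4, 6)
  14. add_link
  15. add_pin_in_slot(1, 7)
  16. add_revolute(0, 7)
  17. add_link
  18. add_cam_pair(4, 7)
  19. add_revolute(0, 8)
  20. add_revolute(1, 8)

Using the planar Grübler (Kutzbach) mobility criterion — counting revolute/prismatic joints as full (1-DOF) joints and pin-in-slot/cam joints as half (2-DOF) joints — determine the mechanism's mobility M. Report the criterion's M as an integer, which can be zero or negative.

[1;0;0] (link 0 is ground)
L+ [2;0;0]
L+ [3;0;0]
R(0,1)∈J1 [3;1;0]
L+ [4;1;0]
L+ [5;1;0]
PS(0,2)∈J2 [5;1;1]
P(4,2)∈J1 [5;2;1]
L+ [6;2;1]
P(3,5)∈J1 [6;3;1]
R(5,0)∈J1 [6;4;1]
R(3,1)∈J1 [6;5;1]
L+ [7;5;1]
R(4,6)∈J1 [7;6;1]
L+ [8;6;1]
PS(1,7)∈J2 [8;6;2]
R(0,7)∈J1 [8;7;2]
L+ [9;7;2]
C(4,7)∈J2 [9;7;3]
R(0,8)∈J1 [9;8;3]
R(1,8)∈J1 [9;9;3]
mobility = 24 − 18 − 3 = 3

M = 3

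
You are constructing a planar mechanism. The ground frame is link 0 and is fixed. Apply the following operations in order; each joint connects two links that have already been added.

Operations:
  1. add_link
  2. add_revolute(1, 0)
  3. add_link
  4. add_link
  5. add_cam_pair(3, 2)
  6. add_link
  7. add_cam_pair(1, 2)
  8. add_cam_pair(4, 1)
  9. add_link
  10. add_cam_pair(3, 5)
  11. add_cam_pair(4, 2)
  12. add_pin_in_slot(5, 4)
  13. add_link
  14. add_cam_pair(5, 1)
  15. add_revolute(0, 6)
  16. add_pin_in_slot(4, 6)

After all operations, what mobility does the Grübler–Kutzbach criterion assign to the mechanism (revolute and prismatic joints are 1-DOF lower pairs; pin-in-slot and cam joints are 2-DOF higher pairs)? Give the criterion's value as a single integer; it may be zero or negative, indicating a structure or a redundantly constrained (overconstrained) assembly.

ground; <1,0,0>
#1 <2,0,0>
R:1↔0 J1 <2,1,0>
#2 <3,1,0>
#3 <4,1,0>
C:3↔2 J2 <4,1,1>
#4 <5,1,1>
C:1↔2 J2 <5,1,2>
C:4↔1 J2 <5,1,3>
#5 <6,1,3>
C:3↔5 J2 <6,1,4>
C:4↔2 J2 <6,1,5>
PS:5↔4 J2 <6,1,6>
#6 <7,1,6>
C:5↔1 J2 <7,1,7>
R:0↔6 J1 <7,2,7>
PS:4↔6 J2 <7,2,8>
3×6 − 2×2 − 1×8 = 6

M = 6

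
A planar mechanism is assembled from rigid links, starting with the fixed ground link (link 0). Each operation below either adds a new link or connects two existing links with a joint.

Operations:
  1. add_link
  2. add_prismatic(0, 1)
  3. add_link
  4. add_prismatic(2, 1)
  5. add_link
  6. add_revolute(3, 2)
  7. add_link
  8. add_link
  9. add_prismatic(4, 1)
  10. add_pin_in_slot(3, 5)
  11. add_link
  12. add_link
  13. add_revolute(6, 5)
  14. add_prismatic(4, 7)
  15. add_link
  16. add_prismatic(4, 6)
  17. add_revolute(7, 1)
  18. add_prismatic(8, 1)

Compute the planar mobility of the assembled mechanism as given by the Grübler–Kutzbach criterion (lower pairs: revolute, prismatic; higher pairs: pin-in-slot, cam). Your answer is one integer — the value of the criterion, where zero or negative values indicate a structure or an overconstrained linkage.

M = 5

[1;0;0] (link 0 is ground)
L+ [2;0;0]
P(0,1)∈J1 [2;1;0]
L+ [3;1;0]
P(2,1)∈J1 [3;2;0]
L+ [4;2;0]
R(3,2)∈J1 [4;3;0]
L+ [5;3;0]
L+ [6;3;0]
P(4,1)∈J1 [6;4;0]
PS(3,5)∈J2 [6;4;1]
L+ [7;4;1]
L+ [8;4;1]
R(6,5)∈J1 [8;5;1]
P(4,7)∈J1 [8;6;1]
L+ [9;6;1]
P(4,6)∈J1 [9;7;1]
R(7,1)∈J1 [9;8;1]
P(8,1)∈J1 [9;9;1]
mobility = 24 − 18 − 1 = 5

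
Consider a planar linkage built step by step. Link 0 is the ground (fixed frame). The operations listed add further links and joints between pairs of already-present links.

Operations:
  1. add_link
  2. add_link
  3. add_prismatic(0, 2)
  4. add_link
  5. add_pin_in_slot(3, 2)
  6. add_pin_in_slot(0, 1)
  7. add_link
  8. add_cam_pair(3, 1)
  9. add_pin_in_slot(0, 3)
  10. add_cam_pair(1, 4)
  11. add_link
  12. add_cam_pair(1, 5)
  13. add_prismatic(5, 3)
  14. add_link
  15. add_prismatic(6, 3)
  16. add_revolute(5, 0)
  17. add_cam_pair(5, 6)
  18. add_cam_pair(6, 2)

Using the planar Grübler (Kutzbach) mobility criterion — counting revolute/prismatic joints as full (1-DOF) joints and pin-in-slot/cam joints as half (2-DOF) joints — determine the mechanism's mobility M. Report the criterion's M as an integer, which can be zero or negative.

M = 2

ground; <1,0,0>
#1 <2,0,0>
#2 <3,0,0>
P:0↔2 J1 <3,1,0>
#3 <4,1,0>
PS:3↔2 J2 <4,1,1>
PS:0↔1 J2 <4,1,2>
#4 <5,1,2>
C:3↔1 J2 <5,1,3>
PS:0↔3 J2 <5,1,4>
C:1↔4 J2 <5,1,5>
#5 <6,1,5>
C:1↔5 J2 <6,1,6>
P:5↔3 J1 <6,2,6>
#6 <7,2,6>
P:6↔3 J1 <7,3,6>
R:5↔0 J1 <7,4,6>
C:5↔6 J2 <7,4,7>
C:6↔2 J2 <7,4,8>
3×6 − 2×4 − 1×8 = 2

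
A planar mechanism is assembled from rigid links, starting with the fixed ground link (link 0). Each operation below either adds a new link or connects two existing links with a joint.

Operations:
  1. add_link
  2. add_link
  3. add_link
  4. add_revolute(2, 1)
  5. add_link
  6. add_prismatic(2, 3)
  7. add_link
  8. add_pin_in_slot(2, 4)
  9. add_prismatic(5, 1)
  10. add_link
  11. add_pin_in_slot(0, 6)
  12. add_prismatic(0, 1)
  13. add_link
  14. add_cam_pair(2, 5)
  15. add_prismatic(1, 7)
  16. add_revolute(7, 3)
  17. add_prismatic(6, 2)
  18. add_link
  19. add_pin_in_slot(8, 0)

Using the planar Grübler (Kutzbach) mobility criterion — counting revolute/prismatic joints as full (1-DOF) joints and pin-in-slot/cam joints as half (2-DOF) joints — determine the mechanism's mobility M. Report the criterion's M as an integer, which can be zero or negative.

M = 6

(L,J1,J2)=(1,0,0); link0 fixed
link1: (2,0,0)
link2: (3,0,0)
link3: (4,0,0)
R 2-1 [J1]: (4,1,0)
link4: (5,1,0)
P 2-3 [J1]: (5,2,0)
link5: (6,2,0)
PS 2-4 [J2]: (6,2,1)
P 5-1 [J1]: (6,3,1)
link6: (7,3,1)
PS 0-6 [J2]: (7,3,2)
P 0-1 [J1]: (7,4,2)
link7: (8,4,2)
C 2-5 [J2]: (8,4,3)
P 1-7 [J1]: (8,5,3)
R 7-3 [J1]: (8,6,3)
P 6-2 [J1]: (8,7,3)
link8: (9,7,3)
PS 8-0 [J2]: (9,7,4)
Grübler: 3·8 − 2·7 − 4 = 6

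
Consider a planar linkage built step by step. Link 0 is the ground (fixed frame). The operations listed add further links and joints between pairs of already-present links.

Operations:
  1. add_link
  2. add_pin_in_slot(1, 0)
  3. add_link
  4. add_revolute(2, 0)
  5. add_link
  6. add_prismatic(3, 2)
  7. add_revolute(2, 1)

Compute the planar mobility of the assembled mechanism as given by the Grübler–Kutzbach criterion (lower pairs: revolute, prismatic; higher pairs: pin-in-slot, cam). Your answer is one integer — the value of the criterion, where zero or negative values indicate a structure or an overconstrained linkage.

M = 2

[1;0;0] (link 0 is ground)
L+ [2;0;0]
PS(1,0)∈J2 [2;0;1]
L+ [3;0;1]
R(2,0)∈J1 [3;1;1]
L+ [4;1;1]
P(3,2)∈J1 [4;2;1]
R(2,1)∈J1 [4;3;1]
mobility = 9 − 6 − 1 = 2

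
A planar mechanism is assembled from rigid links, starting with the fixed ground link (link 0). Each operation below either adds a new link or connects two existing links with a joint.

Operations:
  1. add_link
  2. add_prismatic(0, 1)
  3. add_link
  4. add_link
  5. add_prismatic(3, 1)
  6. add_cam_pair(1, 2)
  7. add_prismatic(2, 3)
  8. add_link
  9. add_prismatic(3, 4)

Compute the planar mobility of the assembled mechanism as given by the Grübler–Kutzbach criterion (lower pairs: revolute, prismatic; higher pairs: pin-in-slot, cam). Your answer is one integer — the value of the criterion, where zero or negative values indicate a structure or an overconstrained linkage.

link 0 = ground. State L|J1|J2 = 1|0|0
+link1  2|0|0
P(0,1) f=1→J1  2|1|0
+link2  3|1|0
+link3  4|1|0
P(3,1) f=1→J1  4|2|0
C(1,2) f=2→J2  4|2|1
P(2,3) f=1→J1  4|3|1
+link4  5|3|1
P(3,4) f=1→J1  5|4|1
M = 3(5−1)−2·4−1 = 12−8−1 = 3

M = 3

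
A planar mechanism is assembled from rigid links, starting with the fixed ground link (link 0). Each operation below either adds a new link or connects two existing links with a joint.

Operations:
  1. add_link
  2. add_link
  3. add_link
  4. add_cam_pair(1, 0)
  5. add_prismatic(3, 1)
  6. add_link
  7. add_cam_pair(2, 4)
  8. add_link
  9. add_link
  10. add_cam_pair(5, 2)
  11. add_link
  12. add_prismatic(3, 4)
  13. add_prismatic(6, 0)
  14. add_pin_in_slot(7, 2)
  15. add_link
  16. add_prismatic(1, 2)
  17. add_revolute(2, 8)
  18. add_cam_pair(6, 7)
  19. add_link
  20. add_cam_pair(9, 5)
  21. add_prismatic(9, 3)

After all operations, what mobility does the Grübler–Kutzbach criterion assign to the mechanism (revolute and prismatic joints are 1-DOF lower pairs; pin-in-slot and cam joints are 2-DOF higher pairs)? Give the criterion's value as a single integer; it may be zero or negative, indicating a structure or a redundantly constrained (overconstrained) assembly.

(L,J1,J2)=(1,0,0); link0 fixed
link1: (2,0,0)
link2: (3,0,0)
link3: (4,0,0)
C 1-0 [J2]: (4,0,1)
P 3-1 [J1]: (4,1,1)
link4: (5,1,1)
C 2-4 [J2]: (5,1,2)
link5: (6,1,2)
link6: (7,1,2)
C 5-2 [J2]: (7,1,3)
link7: (8,1,3)
P 3-4 [J1]: (8,2,3)
P 6-0 [J1]: (8,3,3)
PS 7-2 [J2]: (8,3,4)
link8: (9,3,4)
P 1-2 [J1]: (9,4,4)
R 2-8 [J1]: (9,5,4)
C 6-7 [J2]: (9,5,5)
link9: (10,5,5)
C 9-5 [J2]: (10,5,6)
P 9-3 [J1]: (10,6,6)
Grübler: 3·9 − 2·6 − 6 = 9

M = 9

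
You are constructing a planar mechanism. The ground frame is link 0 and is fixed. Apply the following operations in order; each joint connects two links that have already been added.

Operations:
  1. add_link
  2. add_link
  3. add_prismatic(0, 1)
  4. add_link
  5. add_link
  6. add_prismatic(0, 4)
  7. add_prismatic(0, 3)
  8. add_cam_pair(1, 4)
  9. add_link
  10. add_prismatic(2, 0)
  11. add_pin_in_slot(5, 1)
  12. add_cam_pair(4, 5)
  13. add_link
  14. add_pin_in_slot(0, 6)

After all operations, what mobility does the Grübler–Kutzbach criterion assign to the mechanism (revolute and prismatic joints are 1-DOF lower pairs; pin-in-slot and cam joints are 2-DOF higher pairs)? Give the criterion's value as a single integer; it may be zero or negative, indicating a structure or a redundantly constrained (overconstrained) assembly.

M = 6

L=1 J1=0 J2=0
add link → L=2 J1=0 J2=0
add link → L=3 J1=0 J2=0
P@0,1 dof=1 J1 → L=3 J1=1 J2=0
add link → L=4 J1=1 J2=0
add link → L=5 J1=1 J2=0
P@0,4 dof=1 J1 → L=5 J1=2 J2=0
P@0,3 dof=1 J1 → L=5 J1=3 J2=0
C@1,4 dof=2 J2 → L=5 J1=3 J2=1
add link → L=6 J1=3 J2=1
P@2,0 dof=1 J1 → L=6 J1=4 J2=1
PS@5,1 dof=2 J2 → L=6 J1=4 J2=2
C@4,5 dof=2 J2 → L=6 J1=4 J2=3
add link → L=7 J1=4 J2=3
PS@0,6 dof=2 J2 → L=7 J1=4 J2=4
M=3(L−1)−2J1−J2=3·6−2·4−4=6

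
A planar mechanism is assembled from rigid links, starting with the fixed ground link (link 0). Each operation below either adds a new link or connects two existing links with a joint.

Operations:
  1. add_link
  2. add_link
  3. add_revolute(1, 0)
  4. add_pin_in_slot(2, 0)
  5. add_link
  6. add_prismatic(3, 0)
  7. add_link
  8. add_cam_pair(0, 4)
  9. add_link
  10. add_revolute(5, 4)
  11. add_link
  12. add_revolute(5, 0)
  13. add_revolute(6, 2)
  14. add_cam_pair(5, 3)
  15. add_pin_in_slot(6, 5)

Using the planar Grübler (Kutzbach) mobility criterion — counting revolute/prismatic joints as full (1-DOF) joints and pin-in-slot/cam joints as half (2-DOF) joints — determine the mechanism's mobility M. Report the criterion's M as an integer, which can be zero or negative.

M = 4

L=1 J1=0 J2=0
add link → L=2 J1=0 J2=0
add link → L=3 J1=0 J2=0
R@1,0 dof=1 J1 → L=3 J1=1 J2=0
PS@2,0 dof=2 J2 → L=3 J1=1 J2=1
add link → L=4 J1=1 J2=1
P@3,0 dof=1 J1 → L=4 J1=2 J2=1
add link → L=5 J1=2 J2=1
C@0,4 dof=2 J2 → L=5 J1=2 J2=2
add link → L=6 J1=2 J2=2
R@5,4 dof=1 J1 → L=6 J1=3 J2=2
add link → L=7 J1=3 J2=2
R@5,0 dof=1 J1 → L=7 J1=4 J2=2
R@6,2 dof=1 J1 → L=7 J1=5 J2=2
C@5,3 dof=2 J2 → L=7 J1=5 J2=3
PS@6,5 dof=2 J2 → L=7 J1=5 J2=4
M=3(L−1)−2J1−J2=3·6−2·5−4=4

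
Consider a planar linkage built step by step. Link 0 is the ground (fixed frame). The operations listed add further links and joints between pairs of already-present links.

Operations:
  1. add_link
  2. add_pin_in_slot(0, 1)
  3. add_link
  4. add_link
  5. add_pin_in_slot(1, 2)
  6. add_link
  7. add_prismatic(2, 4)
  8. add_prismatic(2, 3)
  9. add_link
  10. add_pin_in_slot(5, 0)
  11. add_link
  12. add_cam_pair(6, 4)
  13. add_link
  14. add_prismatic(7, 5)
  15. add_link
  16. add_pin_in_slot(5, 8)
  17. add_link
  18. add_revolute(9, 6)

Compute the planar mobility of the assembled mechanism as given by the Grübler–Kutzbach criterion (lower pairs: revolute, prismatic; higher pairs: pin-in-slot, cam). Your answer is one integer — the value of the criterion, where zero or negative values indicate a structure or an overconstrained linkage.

link 0 = ground. State L|J1|J2 = 1|0|0
+link1  2|0|0
PS(0,1) f=2→J2  2|0|1
+link2  3|0|1
+link3  4|0|1
PS(1,2) f=2→J2  4|0|2
+link4  5|0|2
P(2,4) f=1→J1  5|1|2
P(2,3) f=1→J1  5|2|2
+link5  6|2|2
PS(5,0) f=2→J2  6|2|3
+link6  7|2|3
C(6,4) f=2→J2  7|2|4
+link7  8|2|4
P(7,5) f=1→J1  8|3|4
+link8  9|3|4
PS(5,8) f=2→J2  9|3|5
+link9  10|3|5
R(9,6) f=1→J1  10|4|5
M = 3(10−1)−2·4−5 = 27−8−5 = 14

M = 14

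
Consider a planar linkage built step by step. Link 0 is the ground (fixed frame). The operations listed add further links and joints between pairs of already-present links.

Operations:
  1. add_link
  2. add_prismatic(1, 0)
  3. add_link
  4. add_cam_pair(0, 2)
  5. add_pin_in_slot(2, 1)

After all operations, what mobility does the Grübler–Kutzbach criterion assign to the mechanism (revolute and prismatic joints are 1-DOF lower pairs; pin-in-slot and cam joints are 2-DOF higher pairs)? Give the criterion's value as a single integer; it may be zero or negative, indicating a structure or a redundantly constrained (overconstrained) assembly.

M = 2

[1;0;0] (link 0 is ground)
L+ [2;0;0]
P(1,0)∈J1 [2;1;0]
L+ [3;1;0]
C(0,2)∈J2 [3;1;1]
PS(2,1)∈J2 [3;1;2]
mobility = 6 − 2 − 2 = 2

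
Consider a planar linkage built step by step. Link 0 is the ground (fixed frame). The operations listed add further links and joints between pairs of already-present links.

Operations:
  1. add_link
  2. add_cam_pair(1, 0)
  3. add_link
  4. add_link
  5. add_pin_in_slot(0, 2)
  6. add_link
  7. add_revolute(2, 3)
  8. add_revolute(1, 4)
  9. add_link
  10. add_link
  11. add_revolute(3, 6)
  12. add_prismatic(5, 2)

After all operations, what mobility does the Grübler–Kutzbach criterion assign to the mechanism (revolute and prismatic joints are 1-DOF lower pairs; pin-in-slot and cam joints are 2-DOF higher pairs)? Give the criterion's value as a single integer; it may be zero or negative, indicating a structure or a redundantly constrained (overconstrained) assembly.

[1;0;0] (link 0 is ground)
L+ [2;0;0]
C(1,0)∈J2 [2;0;1]
L+ [3;0;1]
L+ [4;0;1]
PS(0,2)∈J2 [4;0;2]
L+ [5;0;2]
R(2,3)∈J1 [5;1;2]
R(1,4)∈J1 [5;2;2]
L+ [6;2;2]
L+ [7;2;2]
R(3,6)∈J1 [7;3;2]
P(5,2)∈J1 [7;4;2]
mobility = 18 − 8 − 2 = 8

M = 8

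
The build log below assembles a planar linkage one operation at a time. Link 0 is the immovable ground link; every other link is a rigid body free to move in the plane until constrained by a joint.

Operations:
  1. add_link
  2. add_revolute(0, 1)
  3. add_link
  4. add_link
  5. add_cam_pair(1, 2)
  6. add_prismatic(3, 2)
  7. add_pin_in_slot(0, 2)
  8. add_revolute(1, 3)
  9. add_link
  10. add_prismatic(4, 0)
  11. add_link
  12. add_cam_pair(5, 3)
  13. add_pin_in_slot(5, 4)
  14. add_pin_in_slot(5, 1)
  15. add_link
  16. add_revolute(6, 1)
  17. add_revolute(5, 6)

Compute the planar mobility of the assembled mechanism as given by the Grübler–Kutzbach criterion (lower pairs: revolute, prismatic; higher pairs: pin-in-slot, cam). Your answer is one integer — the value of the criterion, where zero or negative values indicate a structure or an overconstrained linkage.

[1;0;0] (link 0 is ground)
L+ [2;0;0]
R(0,1)∈J1 [2;1;0]
L+ [3;1;0]
L+ [4;1;0]
C(1,2)∈J2 [4;1;1]
P(3,2)∈J1 [4;2;1]
PS(0,2)∈J2 [4;2;2]
R(1,3)∈J1 [4;3;2]
L+ [5;3;2]
P(4,0)∈J1 [5;4;2]
L+ [6;4;2]
C(5,3)∈J2 [6;4;3]
PS(5,4)∈J2 [6;4;4]
PS(5,1)∈J2 [6;4;5]
L+ [7;4;5]
R(6,1)∈J1 [7;5;5]
R(5,6)∈J1 [7;6;5]
mobility = 18 − 12 − 5 = 1

M = 1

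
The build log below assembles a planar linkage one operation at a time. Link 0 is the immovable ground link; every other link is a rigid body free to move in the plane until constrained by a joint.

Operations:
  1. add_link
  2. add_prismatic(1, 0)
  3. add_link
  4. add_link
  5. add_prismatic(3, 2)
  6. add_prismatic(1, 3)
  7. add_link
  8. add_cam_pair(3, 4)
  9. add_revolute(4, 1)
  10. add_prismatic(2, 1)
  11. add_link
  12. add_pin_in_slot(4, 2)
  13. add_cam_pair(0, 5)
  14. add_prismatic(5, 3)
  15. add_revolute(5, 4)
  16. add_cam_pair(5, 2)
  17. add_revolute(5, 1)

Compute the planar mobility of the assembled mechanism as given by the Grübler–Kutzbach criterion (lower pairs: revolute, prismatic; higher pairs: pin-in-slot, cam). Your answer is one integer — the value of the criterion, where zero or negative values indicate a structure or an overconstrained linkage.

M = -5

ground; <1,0,0>
#1 <2,0,0>
P:1↔0 J1 <2,1,0>
#2 <3,1,0>
#3 <4,1,0>
P:3↔2 J1 <4,2,0>
P:1↔3 J1 <4,3,0>
#4 <5,3,0>
C:3↔4 J2 <5,3,1>
R:4↔1 J1 <5,4,1>
P:2↔1 J1 <5,5,1>
#5 <6,5,1>
PS:4↔2 J2 <6,5,2>
C:0↔5 J2 <6,5,3>
P:5↔3 J1 <6,6,3>
R:5↔4 J1 <6,7,3>
C:5↔2 J2 <6,7,4>
R:5↔1 J1 <6,8,4>
3×5 − 2×8 − 1×4 = -5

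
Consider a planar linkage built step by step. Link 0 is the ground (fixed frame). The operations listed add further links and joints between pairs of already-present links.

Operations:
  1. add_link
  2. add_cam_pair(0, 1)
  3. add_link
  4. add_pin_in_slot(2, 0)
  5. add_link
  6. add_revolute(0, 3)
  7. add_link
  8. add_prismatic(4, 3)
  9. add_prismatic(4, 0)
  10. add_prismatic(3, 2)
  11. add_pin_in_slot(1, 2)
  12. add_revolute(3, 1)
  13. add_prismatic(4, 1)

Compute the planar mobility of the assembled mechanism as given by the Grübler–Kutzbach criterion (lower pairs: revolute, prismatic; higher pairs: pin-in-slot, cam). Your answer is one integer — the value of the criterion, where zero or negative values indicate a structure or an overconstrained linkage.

ground; <1,0,0>
#1 <2,0,0>
C:0↔1 J2 <2,0,1>
#2 <3,0,1>
PS:2↔0 J2 <3,0,2>
#3 <4,0,2>
R:0↔3 J1 <4,1,2>
#4 <5,1,2>
P:4↔3 J1 <5,2,2>
P:4↔0 J1 <5,3,2>
P:3↔2 J1 <5,4,2>
PS:1↔2 J2 <5,4,3>
R:3↔1 J1 <5,5,3>
P:4↔1 J1 <5,6,3>
3×4 − 2×6 − 1×3 = -3

M = -3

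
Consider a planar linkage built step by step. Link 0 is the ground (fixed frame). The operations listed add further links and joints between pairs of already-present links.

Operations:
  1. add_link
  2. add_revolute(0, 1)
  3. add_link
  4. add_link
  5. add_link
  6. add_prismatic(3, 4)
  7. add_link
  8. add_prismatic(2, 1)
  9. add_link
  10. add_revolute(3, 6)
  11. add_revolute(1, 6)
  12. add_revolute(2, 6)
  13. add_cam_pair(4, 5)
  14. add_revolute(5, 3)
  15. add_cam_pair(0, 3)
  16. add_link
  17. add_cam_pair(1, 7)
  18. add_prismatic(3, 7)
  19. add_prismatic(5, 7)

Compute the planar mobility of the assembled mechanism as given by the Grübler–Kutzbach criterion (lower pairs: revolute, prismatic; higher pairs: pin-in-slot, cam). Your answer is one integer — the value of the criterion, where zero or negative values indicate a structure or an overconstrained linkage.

[1;0;0] (link 0 is ground)
L+ [2;0;0]
R(0,1)∈J1 [2;1;0]
L+ [3;1;0]
L+ [4;1;0]
L+ [5;1;0]
P(3,4)∈J1 [5;2;0]
L+ [6;2;0]
P(2,1)∈J1 [6;3;0]
L+ [7;3;0]
R(3,6)∈J1 [7;4;0]
R(1,6)∈J1 [7;5;0]
R(2,6)∈J1 [7;6;0]
C(4,5)∈J2 [7;6;1]
R(5,3)∈J1 [7;7;1]
C(0,3)∈J2 [7;7;2]
L+ [8;7;2]
C(1,7)∈J2 [8;7;3]
P(3,7)∈J1 [8;8;3]
P(5,7)∈J1 [8;9;3]
mobility = 21 − 18 − 3 = 0

M = 0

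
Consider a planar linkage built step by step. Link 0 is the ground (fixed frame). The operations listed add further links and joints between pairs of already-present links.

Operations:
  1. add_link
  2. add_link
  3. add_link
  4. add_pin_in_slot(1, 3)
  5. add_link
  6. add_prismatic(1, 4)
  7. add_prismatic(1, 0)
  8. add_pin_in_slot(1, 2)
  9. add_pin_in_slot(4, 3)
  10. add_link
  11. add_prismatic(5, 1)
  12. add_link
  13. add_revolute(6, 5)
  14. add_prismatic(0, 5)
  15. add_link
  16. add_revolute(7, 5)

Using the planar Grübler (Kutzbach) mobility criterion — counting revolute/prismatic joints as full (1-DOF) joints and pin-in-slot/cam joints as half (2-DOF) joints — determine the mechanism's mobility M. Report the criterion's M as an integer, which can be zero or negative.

(L,J1,J2)=(1,0,0); link0 fixed
link1: (2,0,0)
link2: (3,0,0)
link3: (4,0,0)
PS 1-3 [J2]: (4,0,1)
link4: (5,0,1)
P 1-4 [J1]: (5,1,1)
P 1-0 [J1]: (5,2,1)
PS 1-2 [J2]: (5,2,2)
PS 4-3 [J2]: (5,2,3)
link5: (6,2,3)
P 5-1 [J1]: (6,3,3)
link6: (7,3,3)
R 6-5 [J1]: (7,4,3)
P 0-5 [J1]: (7,5,3)
link7: (8,5,3)
R 7-5 [J1]: (8,6,3)
Grübler: 3·7 − 2·6 − 3 = 6

M = 6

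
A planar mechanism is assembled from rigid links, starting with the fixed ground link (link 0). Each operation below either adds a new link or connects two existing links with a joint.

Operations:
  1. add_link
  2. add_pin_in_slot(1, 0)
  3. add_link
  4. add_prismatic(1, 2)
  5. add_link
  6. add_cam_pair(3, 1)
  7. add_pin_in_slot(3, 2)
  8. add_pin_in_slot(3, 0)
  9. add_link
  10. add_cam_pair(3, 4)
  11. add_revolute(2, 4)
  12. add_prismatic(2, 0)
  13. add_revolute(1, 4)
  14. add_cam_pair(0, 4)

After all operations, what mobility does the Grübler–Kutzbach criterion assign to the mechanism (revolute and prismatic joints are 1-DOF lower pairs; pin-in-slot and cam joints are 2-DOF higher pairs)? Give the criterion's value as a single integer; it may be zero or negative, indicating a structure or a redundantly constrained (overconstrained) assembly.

(L,J1,J2)=(1,0,0); link0 fixed
link1: (2,0,0)
PS 1-0 [J2]: (2,0,1)
link2: (3,0,1)
P 1-2 [J1]: (3,1,1)
link3: (4,1,1)
C 3-1 [J2]: (4,1,2)
PS 3-2 [J2]: (4,1,3)
PS 3-0 [J2]: (4,1,4)
link4: (5,1,4)
C 3-4 [J2]: (5,1,5)
R 2-4 [J1]: (5,2,5)
P 2-0 [J1]: (5,3,5)
R 1-4 [J1]: (5,4,5)
C 0-4 [J2]: (5,4,6)
Grübler: 3·4 − 2·4 − 6 = -2

M = -2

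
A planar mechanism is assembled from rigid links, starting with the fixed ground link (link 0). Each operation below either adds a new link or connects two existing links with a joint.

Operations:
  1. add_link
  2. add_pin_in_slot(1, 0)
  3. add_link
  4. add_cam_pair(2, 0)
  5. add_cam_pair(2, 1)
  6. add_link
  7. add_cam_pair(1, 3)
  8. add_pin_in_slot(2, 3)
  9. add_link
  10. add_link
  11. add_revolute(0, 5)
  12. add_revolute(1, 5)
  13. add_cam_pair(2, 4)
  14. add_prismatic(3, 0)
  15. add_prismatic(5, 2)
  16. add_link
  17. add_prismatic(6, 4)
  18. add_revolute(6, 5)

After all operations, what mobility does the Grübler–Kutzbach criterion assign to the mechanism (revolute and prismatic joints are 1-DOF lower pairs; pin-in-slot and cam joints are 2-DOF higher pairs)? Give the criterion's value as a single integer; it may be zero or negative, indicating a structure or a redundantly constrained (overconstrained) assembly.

M = 0

ground; <1,0,0>
#1 <2,0,0>
PS:1↔0 J2 <2,0,1>
#2 <3,0,1>
C:2↔0 J2 <3,0,2>
C:2↔1 J2 <3,0,3>
#3 <4,0,3>
C:1↔3 J2 <4,0,4>
PS:2↔3 J2 <4,0,5>
#4 <5,0,5>
#5 <6,0,5>
R:0↔5 J1 <6,1,5>
R:1↔5 J1 <6,2,5>
C:2↔4 J2 <6,2,6>
P:3↔0 J1 <6,3,6>
P:5↔2 J1 <6,4,6>
#6 <7,4,6>
P:6↔4 J1 <7,5,6>
R:6↔5 J1 <7,6,6>
3×6 − 2×6 − 1×6 = 0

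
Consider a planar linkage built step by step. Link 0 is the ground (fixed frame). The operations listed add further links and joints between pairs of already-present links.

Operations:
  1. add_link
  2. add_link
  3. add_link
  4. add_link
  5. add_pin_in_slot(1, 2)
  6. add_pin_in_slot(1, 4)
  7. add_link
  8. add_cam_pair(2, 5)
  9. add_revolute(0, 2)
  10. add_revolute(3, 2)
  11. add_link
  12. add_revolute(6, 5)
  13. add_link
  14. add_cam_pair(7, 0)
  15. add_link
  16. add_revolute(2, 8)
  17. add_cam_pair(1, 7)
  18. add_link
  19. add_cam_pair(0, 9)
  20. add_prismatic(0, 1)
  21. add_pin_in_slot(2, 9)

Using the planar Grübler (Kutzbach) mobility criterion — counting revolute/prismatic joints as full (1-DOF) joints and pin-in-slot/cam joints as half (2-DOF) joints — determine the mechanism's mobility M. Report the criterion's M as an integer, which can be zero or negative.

[1;0;0] (link 0 is ground)
L+ [2;0;0]
L+ [3;0;0]
L+ [4;0;0]
L+ [5;0;0]
PS(1,2)∈J2 [5;0;1]
PS(1,4)∈J2 [5;0;2]
L+ [6;0;2]
C(2,5)∈J2 [6;0;3]
R(0,2)∈J1 [6;1;3]
R(3,2)∈J1 [6;2;3]
L+ [7;2;3]
R(6,5)∈J1 [7;3;3]
L+ [8;3;3]
C(7,0)∈J2 [8;3;4]
L+ [9;3;4]
R(2,8)∈J1 [9;4;4]
C(1,7)∈J2 [9;4;5]
L+ [10;4;5]
C(0,9)∈J2 [10;4;6]
P(0,1)∈J1 [10;5;6]
PS(2,9)∈J2 [10;5;7]
mobility = 27 − 10 − 7 = 10

M = 10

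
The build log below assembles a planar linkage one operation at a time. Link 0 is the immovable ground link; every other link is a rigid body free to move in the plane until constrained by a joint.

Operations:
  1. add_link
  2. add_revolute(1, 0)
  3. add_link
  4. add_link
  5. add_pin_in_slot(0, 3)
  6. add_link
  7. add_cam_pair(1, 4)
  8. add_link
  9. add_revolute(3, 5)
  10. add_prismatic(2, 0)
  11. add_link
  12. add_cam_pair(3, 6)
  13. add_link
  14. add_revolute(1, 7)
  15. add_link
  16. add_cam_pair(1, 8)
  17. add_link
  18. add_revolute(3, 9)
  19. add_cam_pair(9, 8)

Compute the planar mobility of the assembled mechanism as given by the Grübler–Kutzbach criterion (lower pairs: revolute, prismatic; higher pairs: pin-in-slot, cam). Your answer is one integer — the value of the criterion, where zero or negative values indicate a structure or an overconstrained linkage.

M = 12

[1;0;0] (link 0 is ground)
L+ [2;0;0]
R(1,0)∈J1 [2;1;0]
L+ [3;1;0]
L+ [4;1;0]
PS(0,3)∈J2 [4;1;1]
L+ [5;1;1]
C(1,4)∈J2 [5;1;2]
L+ [6;1;2]
R(3,5)∈J1 [6;2;2]
P(2,0)∈J1 [6;3;2]
L+ [7;3;2]
C(3,6)∈J2 [7;3;3]
L+ [8;3;3]
R(1,7)∈J1 [8;4;3]
L+ [9;4;3]
C(1,8)∈J2 [9;4;4]
L+ [10;4;4]
R(3,9)∈J1 [10;5;4]
C(9,8)∈J2 [10;5;5]
mobility = 27 − 10 − 5 = 12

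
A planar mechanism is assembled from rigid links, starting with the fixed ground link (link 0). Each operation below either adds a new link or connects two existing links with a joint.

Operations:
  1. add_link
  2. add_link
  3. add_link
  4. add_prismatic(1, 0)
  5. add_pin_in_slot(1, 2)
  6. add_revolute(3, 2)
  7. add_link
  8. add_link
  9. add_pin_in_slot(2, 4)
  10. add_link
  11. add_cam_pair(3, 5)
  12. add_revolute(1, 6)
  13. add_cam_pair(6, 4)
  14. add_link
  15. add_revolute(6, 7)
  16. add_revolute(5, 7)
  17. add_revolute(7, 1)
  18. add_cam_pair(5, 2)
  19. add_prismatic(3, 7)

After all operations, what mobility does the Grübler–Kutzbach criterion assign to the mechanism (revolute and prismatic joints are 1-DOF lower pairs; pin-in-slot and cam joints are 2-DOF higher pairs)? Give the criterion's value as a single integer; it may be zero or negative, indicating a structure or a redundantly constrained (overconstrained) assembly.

L=1 J1=0 J2=0
add link → L=2 J1=0 J2=0
add link → L=3 J1=0 J2=0
add link → L=4 J1=0 J2=0
P@1,0 dof=1 J1 → L=4 J1=1 J2=0
PS@1,2 dof=2 J2 → L=4 J1=1 J2=1
R@3,2 dof=1 J1 → L=4 J1=2 J2=1
add link → L=5 J1=2 J2=1
add link → L=6 J1=2 J2=1
PS@2,4 dof=2 J2 → L=6 J1=2 J2=2
add link → L=7 J1=2 J2=2
C@3,5 dof=2 J2 → L=7 J1=2 J2=3
R@1,6 dof=1 J1 → L=7 J1=3 J2=3
C@6,4 dof=2 J2 → L=7 J1=3 J2=4
add link → L=8 J1=3 J2=4
R@6,7 dof=1 J1 → L=8 J1=4 J2=4
R@5,7 dof=1 J1 → L=8 J1=5 J2=4
R@7,1 dof=1 J1 → L=8 J1=6 J2=4
C@5,2 dof=2 J2 → L=8 J1=6 J2=5
P@3,7 dof=1 J1 → L=8 J1=7 J2=5
M=3(L−1)−2J1−J2=3·7−2·7−5=2

M = 2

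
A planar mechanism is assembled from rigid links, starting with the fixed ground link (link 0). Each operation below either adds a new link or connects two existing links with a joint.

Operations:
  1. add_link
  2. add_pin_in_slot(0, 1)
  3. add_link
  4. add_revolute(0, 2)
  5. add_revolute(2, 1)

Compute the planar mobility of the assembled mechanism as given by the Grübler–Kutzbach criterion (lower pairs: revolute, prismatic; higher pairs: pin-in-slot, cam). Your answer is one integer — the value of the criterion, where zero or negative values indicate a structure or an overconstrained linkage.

M = 1

L=1 J1=0 J2=0
add link → L=2 J1=0 J2=0
PS@0,1 dof=2 J2 → L=2 J1=0 J2=1
add link → L=3 J1=0 J2=1
R@0,2 dof=1 J1 → L=3 J1=1 J2=1
R@2,1 dof=1 J1 → L=3 J1=2 J2=1
M=3(L−1)−2J1−J2=3·2−2·2−1=1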